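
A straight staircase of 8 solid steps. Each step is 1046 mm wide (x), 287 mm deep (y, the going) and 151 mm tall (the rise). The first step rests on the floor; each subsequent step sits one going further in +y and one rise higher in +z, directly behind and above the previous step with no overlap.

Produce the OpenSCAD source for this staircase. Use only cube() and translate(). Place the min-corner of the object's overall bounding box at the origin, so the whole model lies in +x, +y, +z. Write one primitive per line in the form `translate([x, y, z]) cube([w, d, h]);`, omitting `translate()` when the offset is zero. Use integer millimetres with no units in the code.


cube([1046, 287, 151]);
translate([0, 287, 151]) cube([1046, 287, 151]);
translate([0, 574, 302]) cube([1046, 287, 151]);
translate([0, 861, 453]) cube([1046, 287, 151]);
translate([0, 1148, 604]) cube([1046, 287, 151]);
translate([0, 1435, 755]) cube([1046, 287, 151]);
translate([0, 1722, 906]) cube([1046, 287, 151]);
translate([0, 2009, 1057]) cube([1046, 287, 151]);


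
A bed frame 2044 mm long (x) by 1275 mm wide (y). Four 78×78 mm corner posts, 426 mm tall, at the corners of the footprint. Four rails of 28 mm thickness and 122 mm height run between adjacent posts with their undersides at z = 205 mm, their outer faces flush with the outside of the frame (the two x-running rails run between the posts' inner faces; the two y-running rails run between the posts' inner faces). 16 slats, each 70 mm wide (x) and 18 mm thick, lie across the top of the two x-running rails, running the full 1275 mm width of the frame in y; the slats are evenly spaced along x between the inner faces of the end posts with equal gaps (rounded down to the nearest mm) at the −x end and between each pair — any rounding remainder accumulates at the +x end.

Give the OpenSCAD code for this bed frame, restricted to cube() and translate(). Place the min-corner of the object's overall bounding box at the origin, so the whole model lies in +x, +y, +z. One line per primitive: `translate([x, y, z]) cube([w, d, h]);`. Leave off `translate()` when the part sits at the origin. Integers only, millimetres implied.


cube([78, 78, 426]);
translate([0, 1197, 0]) cube([78, 78, 426]);
translate([1966, 0, 0]) cube([78, 78, 426]);
translate([1966, 1197, 0]) cube([78, 78, 426]);
translate([78, 0, 205]) cube([1888, 28, 122]);
translate([78, 1247, 205]) cube([1888, 28, 122]);
translate([0, 78, 205]) cube([28, 1119, 122]);
translate([2016, 78, 205]) cube([28, 1119, 122]);
translate([123, 0, 327]) cube([70, 1275, 18]);
translate([238, 0, 327]) cube([70, 1275, 18]);
translate([353, 0, 327]) cube([70, 1275, 18]);
translate([468, 0, 327]) cube([70, 1275, 18]);
translate([583, 0, 327]) cube([70, 1275, 18]);
translate([698, 0, 327]) cube([70, 1275, 18]);
translate([813, 0, 327]) cube([70, 1275, 18]);
translate([928, 0, 327]) cube([70, 1275, 18]);
translate([1043, 0, 327]) cube([70, 1275, 18]);
translate([1158, 0, 327]) cube([70, 1275, 18]);
translate([1273, 0, 327]) cube([70, 1275, 18]);
translate([1388, 0, 327]) cube([70, 1275, 18]);
translate([1503, 0, 327]) cube([70, 1275, 18]);
translate([1618, 0, 327]) cube([70, 1275, 18]);
translate([1733, 0, 327]) cube([70, 1275, 18]);
translate([1848, 0, 327]) cube([70, 1275, 18]);


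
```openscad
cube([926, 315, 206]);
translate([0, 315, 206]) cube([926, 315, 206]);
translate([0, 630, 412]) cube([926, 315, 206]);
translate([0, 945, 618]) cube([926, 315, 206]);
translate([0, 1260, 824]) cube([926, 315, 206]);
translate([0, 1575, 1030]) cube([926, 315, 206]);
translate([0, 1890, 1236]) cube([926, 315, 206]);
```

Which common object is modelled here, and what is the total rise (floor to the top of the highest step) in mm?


A staircase. The total rise is 1442 mm.

7 identical blocks, each offset up and back from the previous — a staircase. Each step is 206 mm tall and there are 7 of them, so the total rise is 7 × 206 = 1442 mm.


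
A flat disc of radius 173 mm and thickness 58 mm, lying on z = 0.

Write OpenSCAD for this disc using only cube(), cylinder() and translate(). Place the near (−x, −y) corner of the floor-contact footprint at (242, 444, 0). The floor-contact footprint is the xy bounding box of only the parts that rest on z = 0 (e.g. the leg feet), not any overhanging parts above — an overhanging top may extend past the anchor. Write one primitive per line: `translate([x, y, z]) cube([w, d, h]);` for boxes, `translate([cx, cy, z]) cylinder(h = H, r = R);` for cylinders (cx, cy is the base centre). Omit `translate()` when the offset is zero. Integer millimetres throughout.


translate([415, 617, 0]) cylinder(h = 58, r = 173);


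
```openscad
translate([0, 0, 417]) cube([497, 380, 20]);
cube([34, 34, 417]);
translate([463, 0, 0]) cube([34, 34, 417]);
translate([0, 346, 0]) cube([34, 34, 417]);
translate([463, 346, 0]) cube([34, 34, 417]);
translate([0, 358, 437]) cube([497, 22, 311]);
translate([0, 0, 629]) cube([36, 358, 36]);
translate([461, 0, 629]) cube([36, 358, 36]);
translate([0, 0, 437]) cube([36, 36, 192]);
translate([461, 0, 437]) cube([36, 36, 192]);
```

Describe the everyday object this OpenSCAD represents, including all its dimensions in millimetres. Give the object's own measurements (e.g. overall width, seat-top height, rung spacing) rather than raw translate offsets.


A chair. The seat is a 497×380×20 mm slab with its top at z = 437 mm, on four 34×34 mm corner legs (flush with the seat edges, standing on z = 0). A flat backrest 22 mm thick, 311 mm tall, spans the full seat width and rises from the seat top along its +y edge, rear face flush with the rear of the seat. Two armrests of 36×36 mm section run along each side from the seat's front edge to the front of the backrest, top faces 228 mm above the seat top and outer faces flush with the seat's x-edges; a 36×36 mm post under the front of each armrest stands on the seat at the front corner.


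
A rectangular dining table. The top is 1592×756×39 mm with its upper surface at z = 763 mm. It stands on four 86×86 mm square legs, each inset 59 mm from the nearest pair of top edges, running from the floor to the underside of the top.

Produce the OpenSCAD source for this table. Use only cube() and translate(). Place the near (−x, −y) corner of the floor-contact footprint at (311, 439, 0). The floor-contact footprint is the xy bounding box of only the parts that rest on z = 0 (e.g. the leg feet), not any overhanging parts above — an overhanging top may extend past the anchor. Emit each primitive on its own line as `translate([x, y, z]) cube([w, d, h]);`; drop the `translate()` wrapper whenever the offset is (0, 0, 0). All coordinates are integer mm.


// leg_h = 763 - 39 = 724
translate([252, 380, 724]) cube([1592, 756, 39]);
translate([311, 439, 0]) cube([86, 86, 724]);
translate([1699, 439, 0]) cube([86, 86, 724]);
translate([311, 991, 0]) cube([86, 86, 724]);
translate([1699, 991, 0]) cube([86, 86, 724]);


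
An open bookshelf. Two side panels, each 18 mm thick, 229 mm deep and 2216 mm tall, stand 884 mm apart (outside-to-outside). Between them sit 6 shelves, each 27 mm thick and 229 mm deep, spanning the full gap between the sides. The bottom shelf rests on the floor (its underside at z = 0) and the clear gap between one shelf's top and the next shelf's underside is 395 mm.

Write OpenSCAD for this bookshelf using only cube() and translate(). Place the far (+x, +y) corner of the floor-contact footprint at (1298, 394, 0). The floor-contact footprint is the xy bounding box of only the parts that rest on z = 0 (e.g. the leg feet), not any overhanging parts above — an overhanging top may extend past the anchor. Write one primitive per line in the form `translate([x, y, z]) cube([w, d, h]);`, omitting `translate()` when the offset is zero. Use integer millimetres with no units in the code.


translate([414, 165, 0]) cube([18, 229, 2216]);
translate([1280, 165, 0]) cube([18, 229, 2216]);
translate([432, 165, 0]) cube([848, 229, 27]);
translate([432, 165, 422]) cube([848, 229, 27]);
translate([432, 165, 844]) cube([848, 229, 27]);
translate([432, 165, 1266]) cube([848, 229, 27]);
translate([432, 165, 1688]) cube([848, 229, 27]);
translate([432, 165, 2110]) cube([848, 229, 27]);


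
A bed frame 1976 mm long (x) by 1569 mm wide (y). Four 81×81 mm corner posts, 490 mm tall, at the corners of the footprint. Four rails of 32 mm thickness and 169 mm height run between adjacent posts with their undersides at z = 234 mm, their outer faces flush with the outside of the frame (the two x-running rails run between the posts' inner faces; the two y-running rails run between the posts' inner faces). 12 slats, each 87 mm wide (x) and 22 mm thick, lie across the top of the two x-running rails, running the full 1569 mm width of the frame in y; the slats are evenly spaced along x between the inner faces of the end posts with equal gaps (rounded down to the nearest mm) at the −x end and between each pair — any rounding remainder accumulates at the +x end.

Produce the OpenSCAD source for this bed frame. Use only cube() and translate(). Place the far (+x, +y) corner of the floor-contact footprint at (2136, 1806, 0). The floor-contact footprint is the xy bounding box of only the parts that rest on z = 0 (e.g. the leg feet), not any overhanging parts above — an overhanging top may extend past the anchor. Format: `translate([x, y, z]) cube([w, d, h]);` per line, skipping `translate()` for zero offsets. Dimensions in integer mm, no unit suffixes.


translate([160, 237, 0]) cube([81, 81, 490]);
translate([160, 1725, 0]) cube([81, 81, 490]);
translate([2055, 237, 0]) cube([81, 81, 490]);
translate([2055, 1725, 0]) cube([81, 81, 490]);
translate([241, 237, 234]) cube([1814, 32, 169]);
translate([241, 1774, 234]) cube([1814, 32, 169]);
translate([160, 318, 234]) cube([32, 1407, 169]);
translate([2104, 318, 234]) cube([32, 1407, 169]);
translate([300, 237, 403]) cube([87, 1569, 22]);
translate([446, 237, 403]) cube([87, 1569, 22]);
translate([592, 237, 403]) cube([87, 1569, 22]);
translate([738, 237, 403]) cube([87, 1569, 22]);
translate([884, 237, 403]) cube([87, 1569, 22]);
translate([1030, 237, 403]) cube([87, 1569, 22]);
translate([1176, 237, 403]) cube([87, 1569, 22]);
translate([1322, 237, 403]) cube([87, 1569, 22]);
translate([1468, 237, 403]) cube([87, 1569, 22]);
translate([1614, 237, 403]) cube([87, 1569, 22]);
translate([1760, 237, 403]) cube([87, 1569, 22]);
translate([1906, 237, 403]) cube([87, 1569, 22]);


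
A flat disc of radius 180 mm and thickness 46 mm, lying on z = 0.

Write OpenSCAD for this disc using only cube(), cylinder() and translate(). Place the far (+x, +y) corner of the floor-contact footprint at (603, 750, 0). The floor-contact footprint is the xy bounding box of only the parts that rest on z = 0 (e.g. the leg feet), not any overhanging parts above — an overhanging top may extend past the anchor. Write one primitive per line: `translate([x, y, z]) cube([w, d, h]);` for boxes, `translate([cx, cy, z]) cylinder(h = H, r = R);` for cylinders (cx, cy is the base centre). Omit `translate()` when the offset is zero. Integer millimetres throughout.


translate([423, 570, 0]) cylinder(h = 46, r = 180);


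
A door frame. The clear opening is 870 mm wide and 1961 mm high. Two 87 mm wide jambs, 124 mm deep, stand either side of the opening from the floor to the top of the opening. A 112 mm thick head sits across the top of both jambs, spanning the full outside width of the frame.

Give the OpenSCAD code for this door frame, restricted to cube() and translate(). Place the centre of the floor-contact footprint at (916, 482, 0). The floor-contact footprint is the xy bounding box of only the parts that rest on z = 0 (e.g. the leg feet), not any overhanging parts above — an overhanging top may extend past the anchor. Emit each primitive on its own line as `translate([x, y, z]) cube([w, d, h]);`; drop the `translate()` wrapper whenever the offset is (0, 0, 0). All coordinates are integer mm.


translate([394, 420, 0]) cube([87, 124, 1961]);
translate([1351, 420, 0]) cube([87, 124, 1961]);
translate([394, 420, 1961]) cube([1044, 124, 112]);


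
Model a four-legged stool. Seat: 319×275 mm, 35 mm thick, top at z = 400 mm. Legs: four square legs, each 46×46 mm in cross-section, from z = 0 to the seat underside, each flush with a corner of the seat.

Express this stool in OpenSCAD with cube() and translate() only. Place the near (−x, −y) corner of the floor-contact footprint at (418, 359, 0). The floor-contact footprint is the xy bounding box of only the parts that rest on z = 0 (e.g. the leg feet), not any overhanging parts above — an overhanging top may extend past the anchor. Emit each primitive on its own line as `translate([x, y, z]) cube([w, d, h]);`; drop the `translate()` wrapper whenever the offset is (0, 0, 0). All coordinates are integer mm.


// leg_h = 400 - 35 = 365
translate([418, 359, 365]) cube([319, 275, 35]);
translate([418, 359, 0]) cube([46, 46, 365]);
translate([691, 359, 0]) cube([46, 46, 365]);
translate([418, 588, 0]) cube([46, 46, 365]);
translate([691, 588, 0]) cube([46, 46, 365]);


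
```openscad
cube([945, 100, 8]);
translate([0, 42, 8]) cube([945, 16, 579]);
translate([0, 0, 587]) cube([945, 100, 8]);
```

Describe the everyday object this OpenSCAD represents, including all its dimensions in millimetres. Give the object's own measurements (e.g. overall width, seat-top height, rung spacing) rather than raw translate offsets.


An I-beam lying along x, 945 mm long. Overall section height 595 mm. Two flanges 100 mm wide (y) and 8 mm thick, one on the floor and one at the top; a web 16 mm thick runs between them, centred on the flange width.


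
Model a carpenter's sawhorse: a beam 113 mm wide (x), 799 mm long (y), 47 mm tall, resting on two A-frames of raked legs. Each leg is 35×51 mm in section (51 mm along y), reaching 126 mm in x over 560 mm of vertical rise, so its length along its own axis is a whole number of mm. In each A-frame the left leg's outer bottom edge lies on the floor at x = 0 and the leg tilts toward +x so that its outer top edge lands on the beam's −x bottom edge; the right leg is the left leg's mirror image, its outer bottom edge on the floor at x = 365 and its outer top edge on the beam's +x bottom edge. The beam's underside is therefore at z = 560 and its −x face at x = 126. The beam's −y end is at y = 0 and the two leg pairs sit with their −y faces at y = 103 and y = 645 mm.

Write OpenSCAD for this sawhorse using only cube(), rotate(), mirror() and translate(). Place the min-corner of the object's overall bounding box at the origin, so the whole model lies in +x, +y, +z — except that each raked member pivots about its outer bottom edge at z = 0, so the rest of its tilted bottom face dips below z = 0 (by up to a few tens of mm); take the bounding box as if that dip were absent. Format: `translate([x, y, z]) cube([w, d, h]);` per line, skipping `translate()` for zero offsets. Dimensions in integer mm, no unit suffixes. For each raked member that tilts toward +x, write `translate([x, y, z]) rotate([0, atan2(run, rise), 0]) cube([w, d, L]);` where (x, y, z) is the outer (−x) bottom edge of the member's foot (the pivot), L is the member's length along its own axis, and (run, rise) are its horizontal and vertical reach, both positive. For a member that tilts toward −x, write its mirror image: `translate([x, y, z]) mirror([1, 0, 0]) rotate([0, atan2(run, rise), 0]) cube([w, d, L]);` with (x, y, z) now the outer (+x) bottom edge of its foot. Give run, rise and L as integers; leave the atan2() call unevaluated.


// leg length = √(126² + 560²) = 574
// right-leg outer foot x = 2·126 + 113 = 365
// beam min-corner = (126, 0, 560)
translate([126, 0, 560]) cube([113, 799, 47]);
translate([0, 103, 0]) rotate([0, atan2(126, 560), 0]) cube([35, 51, 574]);
translate([365, 103, 0]) mirror([1, 0, 0]) rotate([0, atan2(126, 560), 0]) cube([35, 51, 574]);
translate([0, 645, 0]) rotate([0, atan2(126, 560), 0]) cube([35, 51, 574]);
translate([365, 645, 0]) mirror([1, 0, 0]) rotate([0, atan2(126, 560), 0]) cube([35, 51, 574]);


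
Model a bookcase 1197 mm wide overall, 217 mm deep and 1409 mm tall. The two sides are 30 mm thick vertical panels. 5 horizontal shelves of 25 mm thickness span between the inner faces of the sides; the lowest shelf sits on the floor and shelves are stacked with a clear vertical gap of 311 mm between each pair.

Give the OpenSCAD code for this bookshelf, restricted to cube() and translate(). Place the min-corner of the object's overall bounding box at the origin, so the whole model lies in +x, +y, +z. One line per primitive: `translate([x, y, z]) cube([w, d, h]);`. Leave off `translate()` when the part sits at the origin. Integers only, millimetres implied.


cube([30, 217, 1409]);
translate([1167, 0, 0]) cube([30, 217, 1409]);
translate([30, 0, 0]) cube([1137, 217, 25]);
translate([30, 0, 336]) cube([1137, 217, 25]);
translate([30, 0, 672]) cube([1137, 217, 25]);
translate([30, 0, 1008]) cube([1137, 217, 25]);
translate([30, 0, 1344]) cube([1137, 217, 25]);


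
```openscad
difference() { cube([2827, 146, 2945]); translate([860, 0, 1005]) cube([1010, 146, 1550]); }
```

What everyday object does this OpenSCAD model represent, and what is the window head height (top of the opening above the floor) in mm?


A wall with a window opening. The window head height is 2555 mm.

A wall with a rectangular opening subtracted — a window. Sill at z = 1005, opening 1550 mm tall, so the head is at 1005 + 1550 = 2555 mm.


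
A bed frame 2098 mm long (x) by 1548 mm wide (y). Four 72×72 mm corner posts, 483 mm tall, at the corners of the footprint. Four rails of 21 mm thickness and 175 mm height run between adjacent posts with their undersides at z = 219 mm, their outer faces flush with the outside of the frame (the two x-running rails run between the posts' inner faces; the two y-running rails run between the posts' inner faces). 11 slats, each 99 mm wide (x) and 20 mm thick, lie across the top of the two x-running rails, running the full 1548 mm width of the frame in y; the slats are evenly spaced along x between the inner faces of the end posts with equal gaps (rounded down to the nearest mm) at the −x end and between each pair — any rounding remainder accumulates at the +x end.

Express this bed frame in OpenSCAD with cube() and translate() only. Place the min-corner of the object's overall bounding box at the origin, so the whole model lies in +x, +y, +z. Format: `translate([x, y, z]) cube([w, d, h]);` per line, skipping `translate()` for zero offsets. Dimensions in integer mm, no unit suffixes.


cube([72, 72, 483]);
translate([0, 1476, 0]) cube([72, 72, 483]);
translate([2026, 0, 0]) cube([72, 72, 483]);
translate([2026, 1476, 0]) cube([72, 72, 483]);
translate([72, 0, 219]) cube([1954, 21, 175]);
translate([72, 1527, 219]) cube([1954, 21, 175]);
translate([0, 72, 219]) cube([21, 1404, 175]);
translate([2077, 72, 219]) cube([21, 1404, 175]);
translate([144, 0, 394]) cube([99, 1548, 20]);
translate([315, 0, 394]) cube([99, 1548, 20]);
translate([486, 0, 394]) cube([99, 1548, 20]);
translate([657, 0, 394]) cube([99, 1548, 20]);
translate([828, 0, 394]) cube([99, 1548, 20]);
translate([999, 0, 394]) cube([99, 1548, 20]);
translate([1170, 0, 394]) cube([99, 1548, 20]);
translate([1341, 0, 394]) cube([99, 1548, 20]);
translate([1512, 0, 394]) cube([99, 1548, 20]);
translate([1683, 0, 394]) cube([99, 1548, 20]);
translate([1854, 0, 394]) cube([99, 1548, 20]);


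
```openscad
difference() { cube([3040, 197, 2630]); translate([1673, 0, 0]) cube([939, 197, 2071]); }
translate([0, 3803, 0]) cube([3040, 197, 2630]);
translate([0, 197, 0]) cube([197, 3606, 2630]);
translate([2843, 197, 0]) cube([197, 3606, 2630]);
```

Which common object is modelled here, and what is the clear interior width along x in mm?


A single room. The interior width is 2646 mm.

Four walls enclosing a rectangle with a door in the front wall — a room. Outside width 3040 minus two 197 mm walls gives 2646 mm.


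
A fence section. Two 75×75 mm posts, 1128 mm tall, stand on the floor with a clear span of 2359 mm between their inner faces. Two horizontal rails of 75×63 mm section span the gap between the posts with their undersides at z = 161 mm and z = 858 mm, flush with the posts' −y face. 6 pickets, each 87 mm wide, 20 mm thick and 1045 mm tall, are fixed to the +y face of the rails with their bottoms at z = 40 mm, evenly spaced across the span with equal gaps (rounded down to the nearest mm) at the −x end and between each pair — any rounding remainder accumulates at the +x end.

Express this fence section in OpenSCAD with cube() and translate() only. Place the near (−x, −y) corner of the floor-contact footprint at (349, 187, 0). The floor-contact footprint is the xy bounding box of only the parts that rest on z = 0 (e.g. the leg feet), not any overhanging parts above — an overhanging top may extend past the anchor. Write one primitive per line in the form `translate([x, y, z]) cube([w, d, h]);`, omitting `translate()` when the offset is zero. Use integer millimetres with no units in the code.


translate([349, 187, 0]) cube([75, 75, 1128]);
translate([2783, 187, 0]) cube([75, 75, 1128]);
translate([424, 187, 161]) cube([2359, 75, 63]);
translate([424, 187, 858]) cube([2359, 75, 63]);
translate([686, 262, 40]) cube([87, 20, 1045]);
translate([1035, 262, 40]) cube([87, 20, 1045]);
translate([1384, 262, 40]) cube([87, 20, 1045]);
translate([1733, 262, 40]) cube([87, 20, 1045]);
translate([2082, 262, 40]) cube([87, 20, 1045]);
translate([2431, 262, 40]) cube([87, 20, 1045]);


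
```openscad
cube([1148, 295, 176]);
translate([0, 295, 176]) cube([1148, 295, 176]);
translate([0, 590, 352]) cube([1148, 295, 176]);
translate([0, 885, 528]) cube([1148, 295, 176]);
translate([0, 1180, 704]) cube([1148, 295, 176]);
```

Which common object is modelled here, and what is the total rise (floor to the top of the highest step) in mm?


A staircase. The total rise is 880 mm.

5 identical blocks, each offset up and back from the previous — a staircase. Each step is 176 mm tall and there are 5 of them, so the total rise is 5 × 176 = 880 mm.


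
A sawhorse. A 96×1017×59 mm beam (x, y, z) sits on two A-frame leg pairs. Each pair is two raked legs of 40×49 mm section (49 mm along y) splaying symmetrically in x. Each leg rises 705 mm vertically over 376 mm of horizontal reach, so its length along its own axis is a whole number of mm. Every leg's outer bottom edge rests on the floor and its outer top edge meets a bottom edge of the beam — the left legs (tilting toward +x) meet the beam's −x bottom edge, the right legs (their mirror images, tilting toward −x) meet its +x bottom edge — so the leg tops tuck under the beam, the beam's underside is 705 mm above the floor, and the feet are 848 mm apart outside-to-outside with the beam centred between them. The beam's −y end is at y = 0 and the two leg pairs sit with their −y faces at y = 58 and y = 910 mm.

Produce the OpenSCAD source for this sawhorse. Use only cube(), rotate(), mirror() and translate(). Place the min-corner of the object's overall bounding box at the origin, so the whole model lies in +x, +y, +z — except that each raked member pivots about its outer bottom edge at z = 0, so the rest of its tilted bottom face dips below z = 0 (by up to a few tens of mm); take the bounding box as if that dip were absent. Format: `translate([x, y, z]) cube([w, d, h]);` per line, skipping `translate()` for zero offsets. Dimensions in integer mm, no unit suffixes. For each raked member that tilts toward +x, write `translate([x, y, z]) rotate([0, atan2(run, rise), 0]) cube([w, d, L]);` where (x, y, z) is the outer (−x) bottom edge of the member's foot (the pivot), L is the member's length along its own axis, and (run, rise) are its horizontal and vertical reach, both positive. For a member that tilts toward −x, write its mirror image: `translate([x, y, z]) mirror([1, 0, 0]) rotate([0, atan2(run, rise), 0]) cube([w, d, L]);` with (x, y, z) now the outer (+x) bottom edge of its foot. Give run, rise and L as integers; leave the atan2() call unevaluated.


translate([376, 0, 705]) cube([96, 1017, 59]);
translate([0, 58, 0]) rotate([0, atan2(376, 705), 0]) cube([40, 49, 799]);
translate([848, 58, 0]) mirror([1, 0, 0]) rotate([0, atan2(376, 705), 0]) cube([40, 49, 799]);
translate([0, 910, 0]) rotate([0, atan2(376, 705), 0]) cube([40, 49, 799]);
translate([848, 910, 0]) mirror([1, 0, 0]) rotate([0, atan2(376, 705), 0]) cube([40, 49, 799]);


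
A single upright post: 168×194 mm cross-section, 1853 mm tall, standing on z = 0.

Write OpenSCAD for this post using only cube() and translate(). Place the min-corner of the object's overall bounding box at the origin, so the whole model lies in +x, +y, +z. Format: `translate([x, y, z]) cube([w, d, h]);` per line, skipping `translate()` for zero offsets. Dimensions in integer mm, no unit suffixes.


cube([168, 194, 1853]);


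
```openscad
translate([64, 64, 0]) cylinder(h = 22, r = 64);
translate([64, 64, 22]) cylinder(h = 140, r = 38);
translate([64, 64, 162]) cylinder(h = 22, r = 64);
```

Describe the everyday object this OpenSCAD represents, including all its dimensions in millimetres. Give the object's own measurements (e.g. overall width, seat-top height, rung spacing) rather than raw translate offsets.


A spool: two coaxial disc flanges of radius 64 mm and thickness 22 mm, joined by a core cylinder of radius 38 mm and height 140 mm. The lower flange rests on z = 0 and the three cylinders share a vertical axis.


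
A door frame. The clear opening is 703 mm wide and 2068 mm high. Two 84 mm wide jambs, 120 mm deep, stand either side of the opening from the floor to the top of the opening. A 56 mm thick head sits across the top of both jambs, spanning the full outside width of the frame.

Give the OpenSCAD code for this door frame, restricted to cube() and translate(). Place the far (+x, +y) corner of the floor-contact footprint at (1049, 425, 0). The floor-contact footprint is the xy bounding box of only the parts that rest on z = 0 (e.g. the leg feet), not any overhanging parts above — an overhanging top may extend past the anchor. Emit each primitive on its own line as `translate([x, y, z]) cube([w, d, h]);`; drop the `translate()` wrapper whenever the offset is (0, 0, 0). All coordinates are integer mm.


translate([178, 305, 0]) cube([84, 120, 2068]);
translate([965, 305, 0]) cube([84, 120, 2068]);
translate([178, 305, 2068]) cube([871, 120, 56]);


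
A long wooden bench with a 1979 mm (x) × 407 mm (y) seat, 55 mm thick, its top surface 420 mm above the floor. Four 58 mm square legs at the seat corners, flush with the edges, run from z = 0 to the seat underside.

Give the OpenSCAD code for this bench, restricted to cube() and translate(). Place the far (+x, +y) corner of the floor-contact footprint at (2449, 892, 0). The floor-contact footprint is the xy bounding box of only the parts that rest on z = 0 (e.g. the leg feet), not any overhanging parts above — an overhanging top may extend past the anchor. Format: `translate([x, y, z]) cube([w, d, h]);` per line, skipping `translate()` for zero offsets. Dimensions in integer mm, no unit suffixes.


// leg_h = 420 − 55 = 365
translate([470, 485, 365]) cube([1979, 407, 55]);
translate([470, 485, 0]) cube([58, 58, 365]);
translate([470, 834, 0]) cube([58, 58, 365]);
translate([2391, 485, 0]) cube([58, 58, 365]);
translate([2391, 834, 0]) cube([58, 58, 365]);


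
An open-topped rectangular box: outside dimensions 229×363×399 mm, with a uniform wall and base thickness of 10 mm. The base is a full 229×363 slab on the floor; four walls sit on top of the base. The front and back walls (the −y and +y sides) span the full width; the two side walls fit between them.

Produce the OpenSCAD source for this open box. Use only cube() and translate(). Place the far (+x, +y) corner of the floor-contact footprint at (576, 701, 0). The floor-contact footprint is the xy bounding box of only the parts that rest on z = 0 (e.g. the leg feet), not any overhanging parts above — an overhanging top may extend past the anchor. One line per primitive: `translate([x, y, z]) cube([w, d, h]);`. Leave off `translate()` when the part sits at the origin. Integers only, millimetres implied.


translate([347, 338, 0]) cube([229, 363, 10]);
translate([347, 338, 10]) cube([229, 10, 389]);
translate([347, 691, 10]) cube([229, 10, 389]);
translate([347, 348, 10]) cube([10, 343, 389]);
translate([566, 348, 10]) cube([10, 343, 389]);


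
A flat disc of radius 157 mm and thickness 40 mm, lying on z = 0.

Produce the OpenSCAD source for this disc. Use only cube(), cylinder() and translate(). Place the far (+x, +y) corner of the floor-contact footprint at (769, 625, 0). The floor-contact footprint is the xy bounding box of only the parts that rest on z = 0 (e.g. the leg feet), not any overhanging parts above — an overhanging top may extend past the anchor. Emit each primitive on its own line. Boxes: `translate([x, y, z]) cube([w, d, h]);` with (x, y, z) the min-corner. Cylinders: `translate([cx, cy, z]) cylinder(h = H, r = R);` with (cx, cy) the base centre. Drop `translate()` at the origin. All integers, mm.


translate([612, 468, 0]) cylinder(h = 40, r = 157);


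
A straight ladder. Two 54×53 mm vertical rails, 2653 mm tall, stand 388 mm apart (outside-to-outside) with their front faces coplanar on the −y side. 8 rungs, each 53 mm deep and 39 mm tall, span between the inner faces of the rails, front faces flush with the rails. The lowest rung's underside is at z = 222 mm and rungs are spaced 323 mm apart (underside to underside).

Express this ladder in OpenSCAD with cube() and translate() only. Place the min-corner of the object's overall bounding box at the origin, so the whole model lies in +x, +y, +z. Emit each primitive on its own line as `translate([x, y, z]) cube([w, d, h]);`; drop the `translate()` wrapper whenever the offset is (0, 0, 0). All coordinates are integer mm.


// rung span = 388 - 2*54 = 280
// rung[k] z = 222 + k*323
cube([54, 53, 2653]);
translate([334, 0, 0]) cube([54, 53, 2653]);
translate([54, 0, 222]) cube([280, 53, 39]);
translate([54, 0, 545]) cube([280, 53, 39]);
translate([54, 0, 868]) cube([280, 53, 39]);
translate([54, 0, 1191]) cube([280, 53, 39]);
translate([54, 0, 1514]) cube([280, 53, 39]);
translate([54, 0, 1837]) cube([280, 53, 39]);
translate([54, 0, 2160]) cube([280, 53, 39]);
translate([54, 0, 2483]) cube([280, 53, 39]);


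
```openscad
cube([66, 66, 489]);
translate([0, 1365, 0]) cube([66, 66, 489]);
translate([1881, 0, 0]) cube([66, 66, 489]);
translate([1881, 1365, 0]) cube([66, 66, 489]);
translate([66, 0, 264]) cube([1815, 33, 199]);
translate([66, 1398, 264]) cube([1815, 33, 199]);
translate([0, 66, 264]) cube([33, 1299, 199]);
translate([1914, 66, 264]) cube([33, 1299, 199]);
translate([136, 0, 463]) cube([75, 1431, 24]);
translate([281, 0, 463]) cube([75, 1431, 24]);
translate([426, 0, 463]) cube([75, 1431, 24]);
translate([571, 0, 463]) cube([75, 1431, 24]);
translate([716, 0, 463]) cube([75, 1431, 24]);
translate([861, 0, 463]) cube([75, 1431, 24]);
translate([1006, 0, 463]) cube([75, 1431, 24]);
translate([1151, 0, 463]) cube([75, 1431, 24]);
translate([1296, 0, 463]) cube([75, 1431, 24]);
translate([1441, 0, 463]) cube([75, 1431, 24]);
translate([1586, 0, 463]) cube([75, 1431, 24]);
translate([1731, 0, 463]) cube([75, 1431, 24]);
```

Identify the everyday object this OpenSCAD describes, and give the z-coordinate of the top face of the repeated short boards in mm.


A bed frame. The slat-top height is 487 mm.

Four posts, four rails, and a row of slats — a bed frame. Slats sit on the rails at z = 264 + 199 = 463; with slat thickness 24, the top is 487 mm.


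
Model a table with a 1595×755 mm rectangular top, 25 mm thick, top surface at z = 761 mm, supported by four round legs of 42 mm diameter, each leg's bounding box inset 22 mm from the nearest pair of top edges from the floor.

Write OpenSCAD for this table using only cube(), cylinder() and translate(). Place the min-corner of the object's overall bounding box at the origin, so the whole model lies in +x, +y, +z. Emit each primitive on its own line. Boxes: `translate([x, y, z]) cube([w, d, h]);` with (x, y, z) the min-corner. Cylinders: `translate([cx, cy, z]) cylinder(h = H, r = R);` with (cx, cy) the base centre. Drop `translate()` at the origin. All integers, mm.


translate([0, 0, 736]) cube([1595, 755, 25]);
translate([43, 43, 0]) cylinder(h = 736, r = 21);
translate([1552, 43, 0]) cylinder(h = 736, r = 21);
translate([43, 712, 0]) cylinder(h = 736, r = 21);
translate([1552, 712, 0]) cylinder(h = 736, r = 21);


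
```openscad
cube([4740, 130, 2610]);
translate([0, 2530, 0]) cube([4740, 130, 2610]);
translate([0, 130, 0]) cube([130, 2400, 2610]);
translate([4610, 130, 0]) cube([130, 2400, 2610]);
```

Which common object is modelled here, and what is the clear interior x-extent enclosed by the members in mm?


A house (or room) frame. The interior width is 4480 mm.

Four 2610 mm walls enclosing a rectangle with no floor or roof — a room or house frame. Outside width is 4740 mm and wall thickness is 130 mm, so the interior width is 4740 − 2 × 130 = 4480 mm.


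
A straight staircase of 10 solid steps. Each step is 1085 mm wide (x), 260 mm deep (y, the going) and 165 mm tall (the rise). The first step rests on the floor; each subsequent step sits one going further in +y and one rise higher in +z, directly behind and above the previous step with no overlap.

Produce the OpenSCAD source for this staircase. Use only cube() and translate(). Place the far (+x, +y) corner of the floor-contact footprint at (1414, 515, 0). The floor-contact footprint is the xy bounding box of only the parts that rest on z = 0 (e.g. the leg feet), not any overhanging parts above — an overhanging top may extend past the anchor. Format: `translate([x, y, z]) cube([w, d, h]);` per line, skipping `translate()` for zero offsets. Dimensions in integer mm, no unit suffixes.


translate([329, 255, 0]) cube([1085, 260, 165]);
translate([329, 515, 165]) cube([1085, 260, 165]);
translate([329, 775, 330]) cube([1085, 260, 165]);
translate([329, 1035, 495]) cube([1085, 260, 165]);
translate([329, 1295, 660]) cube([1085, 260, 165]);
translate([329, 1555, 825]) cube([1085, 260, 165]);
translate([329, 1815, 990]) cube([1085, 260, 165]);
translate([329, 2075, 1155]) cube([1085, 260, 165]);
translate([329, 2335, 1320]) cube([1085, 260, 165]);
translate([329, 2595, 1485]) cube([1085, 260, 165]);


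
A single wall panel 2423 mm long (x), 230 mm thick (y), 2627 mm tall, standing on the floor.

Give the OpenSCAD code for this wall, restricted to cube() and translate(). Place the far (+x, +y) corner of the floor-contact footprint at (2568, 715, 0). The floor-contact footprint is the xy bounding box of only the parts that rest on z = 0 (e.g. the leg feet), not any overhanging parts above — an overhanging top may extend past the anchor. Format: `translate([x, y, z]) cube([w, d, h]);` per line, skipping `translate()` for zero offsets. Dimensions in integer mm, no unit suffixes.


translate([145, 485, 0]) cube([2423, 230, 2627]);


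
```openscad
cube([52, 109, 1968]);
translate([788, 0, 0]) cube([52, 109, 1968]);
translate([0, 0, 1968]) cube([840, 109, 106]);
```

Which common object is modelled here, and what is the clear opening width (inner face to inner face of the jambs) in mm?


A door frame. The clear opening width is 736 mm.

Two 1968 mm tall posts with a header on top — a door frame. The left jamb is 52 mm wide at x = 0; the right jamb starts at x = 788. The clear opening is 788 − 52 = 736 mm.


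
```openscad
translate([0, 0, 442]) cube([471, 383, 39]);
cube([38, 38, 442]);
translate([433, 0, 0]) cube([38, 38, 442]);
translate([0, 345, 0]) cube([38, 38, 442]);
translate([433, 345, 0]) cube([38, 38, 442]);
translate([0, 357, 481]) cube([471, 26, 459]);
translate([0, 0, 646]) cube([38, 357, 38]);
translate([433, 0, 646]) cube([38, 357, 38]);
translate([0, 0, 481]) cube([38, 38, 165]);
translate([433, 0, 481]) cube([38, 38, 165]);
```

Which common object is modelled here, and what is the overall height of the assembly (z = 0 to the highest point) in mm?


A chair. The overall height is 940 mm.

A slab on four corner posts with a tall panel at the back — a chair. The seat slab sits at z = 442 with thickness 39, and the 459 mm backrest starts at the seat top, so the overall height is 442 + 39 + 459 = 940 mm.


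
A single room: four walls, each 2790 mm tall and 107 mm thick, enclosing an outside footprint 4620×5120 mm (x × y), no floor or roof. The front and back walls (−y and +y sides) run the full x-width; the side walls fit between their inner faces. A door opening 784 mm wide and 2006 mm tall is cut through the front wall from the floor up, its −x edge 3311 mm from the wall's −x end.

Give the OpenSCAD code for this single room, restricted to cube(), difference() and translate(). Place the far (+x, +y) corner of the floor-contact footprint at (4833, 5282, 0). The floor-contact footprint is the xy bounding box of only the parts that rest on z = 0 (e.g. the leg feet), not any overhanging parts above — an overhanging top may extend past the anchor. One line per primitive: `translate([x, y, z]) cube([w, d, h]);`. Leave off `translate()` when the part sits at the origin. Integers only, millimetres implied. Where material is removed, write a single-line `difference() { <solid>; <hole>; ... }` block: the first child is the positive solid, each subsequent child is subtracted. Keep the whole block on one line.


difference() { translate([213, 162, 0]) cube([4620, 107, 2790]); translate([3524, 162, 0]) cube([784, 107, 2006]); }
translate([213, 5175, 0]) cube([4620, 107, 2790]);
translate([213, 269, 0]) cube([107, 4906, 2790]);
translate([4726, 269, 0]) cube([107, 4906, 2790]);


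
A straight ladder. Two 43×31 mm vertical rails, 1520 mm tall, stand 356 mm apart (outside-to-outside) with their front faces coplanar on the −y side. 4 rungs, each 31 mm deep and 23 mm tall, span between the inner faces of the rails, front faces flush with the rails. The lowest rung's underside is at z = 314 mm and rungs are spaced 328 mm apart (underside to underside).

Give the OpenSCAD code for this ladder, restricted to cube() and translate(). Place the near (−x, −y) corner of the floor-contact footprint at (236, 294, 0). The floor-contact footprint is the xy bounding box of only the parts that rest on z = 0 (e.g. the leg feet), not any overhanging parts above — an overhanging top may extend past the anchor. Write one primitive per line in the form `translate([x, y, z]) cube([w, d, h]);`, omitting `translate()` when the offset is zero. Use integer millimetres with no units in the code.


translate([236, 294, 0]) cube([43, 31, 1520]);
translate([549, 294, 0]) cube([43, 31, 1520]);
translate([279, 294, 314]) cube([270, 31, 23]);
translate([279, 294, 642]) cube([270, 31, 23]);
translate([279, 294, 970]) cube([270, 31, 23]);
translate([279, 294, 1298]) cube([270, 31, 23]);


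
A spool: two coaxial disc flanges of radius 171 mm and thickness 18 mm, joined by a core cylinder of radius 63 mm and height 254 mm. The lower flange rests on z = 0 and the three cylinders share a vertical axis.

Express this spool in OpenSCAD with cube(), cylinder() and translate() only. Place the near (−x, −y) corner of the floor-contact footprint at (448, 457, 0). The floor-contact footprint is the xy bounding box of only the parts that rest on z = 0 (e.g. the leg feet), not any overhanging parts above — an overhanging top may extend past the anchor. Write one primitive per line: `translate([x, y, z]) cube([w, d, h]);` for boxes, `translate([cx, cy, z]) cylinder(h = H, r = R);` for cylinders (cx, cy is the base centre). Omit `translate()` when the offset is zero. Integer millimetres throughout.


translate([619, 628, 0]) cylinder(h = 18, r = 171);
translate([619, 628, 18]) cylinder(h = 254, r = 63);
translate([619, 628, 272]) cylinder(h = 18, r = 171);


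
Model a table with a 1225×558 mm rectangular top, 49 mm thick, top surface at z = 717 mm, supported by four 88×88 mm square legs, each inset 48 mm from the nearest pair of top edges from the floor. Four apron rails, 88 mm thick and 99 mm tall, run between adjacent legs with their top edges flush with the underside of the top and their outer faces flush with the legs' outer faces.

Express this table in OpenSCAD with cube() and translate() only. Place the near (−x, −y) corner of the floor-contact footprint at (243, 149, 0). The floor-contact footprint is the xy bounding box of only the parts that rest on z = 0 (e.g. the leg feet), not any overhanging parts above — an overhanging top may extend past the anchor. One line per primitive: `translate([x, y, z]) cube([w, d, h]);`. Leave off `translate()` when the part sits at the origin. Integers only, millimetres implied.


translate([195, 101, 668]) cube([1225, 558, 49]);
translate([243, 149, 0]) cube([88, 88, 668]);
translate([1284, 149, 0]) cube([88, 88, 668]);
translate([243, 523, 0]) cube([88, 88, 668]);
translate([1284, 523, 0]) cube([88, 88, 668]);
translate([331, 149, 569]) cube([953, 88, 99]);
translate([331, 523, 569]) cube([953, 88, 99]);
translate([243, 237, 569]) cube([88, 286, 99]);
translate([1284, 237, 569]) cube([88, 286, 99]);
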